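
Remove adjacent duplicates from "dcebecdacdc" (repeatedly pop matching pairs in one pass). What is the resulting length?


Input: dcebecdacdc
Stack-based adjacent duplicate removal:
  Read 'd': push. Stack: d
  Read 'c': push. Stack: dc
  Read 'e': push. Stack: dce
  Read 'b': push. Stack: dceb
  Read 'e': push. Stack: dcebe
  Read 'c': push. Stack: dcebec
  Read 'd': push. Stack: dcebecd
  Read 'a': push. Stack: dcebecda
  Read 'c': push. Stack: dcebecdac
  Read 'd': push. Stack: dcebecdacd
  Read 'c': push. Stack: dcebecdacdc
Final stack: "dcebecdacdc" (length 11)

11


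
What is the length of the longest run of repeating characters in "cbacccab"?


Input: "cbacccab"
Scanning for longest run:
  Position 1 ('b'): new char, reset run to 1
  Position 2 ('a'): new char, reset run to 1
  Position 3 ('c'): new char, reset run to 1
  Position 4 ('c'): continues run of 'c', length=2
  Position 5 ('c'): continues run of 'c', length=3
  Position 6 ('a'): new char, reset run to 1
  Position 7 ('b'): new char, reset run to 1
Longest run: 'c' with length 3

3


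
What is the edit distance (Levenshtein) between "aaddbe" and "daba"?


Computing edit distance: "aaddbe" -> "daba"
DP table:
           d    a    b    a
      0    1    2    3    4
  a   1    1    1    2    3
  a   2    2    1    2    2
  d   3    2    2    2    3
  d   4    3    3    3    3
  b   5    4    4    3    4
  e   6    5    5    4    4
Edit distance = dp[6][4] = 4

4


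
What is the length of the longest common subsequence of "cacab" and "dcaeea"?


LCS of "cacab" and "dcaeea"
DP table:
           d    c    a    e    e    a
      0    0    0    0    0    0    0
  c   0    0    1    1    1    1    1
  a   0    0    1    2    2    2    2
  c   0    0    1    2    2    2    2
  a   0    0    1    2    2    2    3
  b   0    0    1    2    2    2    3
LCS length = dp[5][6] = 3

3


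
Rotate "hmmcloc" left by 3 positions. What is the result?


Input: "hmmcloc", rotate left by 3
First 3 characters: "hmm"
Remaining characters: "cloc"
Concatenate remaining + first: "cloc" + "hmm" = "clochmm"

clochmm


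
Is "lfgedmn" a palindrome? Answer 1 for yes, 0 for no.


Input: lfgedmn
Reversed: nmdegfl
  Compare pos 0 ('l') with pos 6 ('n'): MISMATCH
  Compare pos 1 ('f') with pos 5 ('m'): MISMATCH
  Compare pos 2 ('g') with pos 4 ('d'): MISMATCH
Result: not a palindrome

0


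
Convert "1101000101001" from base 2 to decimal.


Input: "1101000101001" in base 2
Positional expansion:
  Digit '1' (value 1) x 2^12 = 4096
  Digit '1' (value 1) x 2^11 = 2048
  Digit '0' (value 0) x 2^10 = 0
  Digit '1' (value 1) x 2^9 = 512
  Digit '0' (value 0) x 2^8 = 0
  Digit '0' (value 0) x 2^7 = 0
  Digit '0' (value 0) x 2^6 = 0
  Digit '1' (value 1) x 2^5 = 32
  Digit '0' (value 0) x 2^4 = 0
  Digit '1' (value 1) x 2^3 = 8
  Digit '0' (value 0) x 2^2 = 0
  Digit '0' (value 0) x 2^1 = 0
  Digit '1' (value 1) x 2^0 = 1
Sum = 6697

6697


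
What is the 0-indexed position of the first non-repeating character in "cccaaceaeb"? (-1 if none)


Input: cccaaceaeb
Character frequencies:
  'a': 3
  'b': 1
  'c': 4
  'e': 2
Scanning left to right for freq == 1:
  Position 0 ('c'): freq=4, skip
  Position 1 ('c'): freq=4, skip
  Position 2 ('c'): freq=4, skip
  Position 3 ('a'): freq=3, skip
  Position 4 ('a'): freq=3, skip
  Position 5 ('c'): freq=4, skip
  Position 6 ('e'): freq=2, skip
  Position 7 ('a'): freq=3, skip
  Position 8 ('e'): freq=2, skip
  Position 9 ('b'): unique! => answer = 9

9


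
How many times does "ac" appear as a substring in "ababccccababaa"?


Searching for "ac" in "ababccccababaa"
Scanning each position:
  Position 0: "ab" => no
  Position 1: "ba" => no
  Position 2: "ab" => no
  Position 3: "bc" => no
  Position 4: "cc" => no
  Position 5: "cc" => no
  Position 6: "cc" => no
  Position 7: "ca" => no
  Position 8: "ab" => no
  Position 9: "ba" => no
  Position 10: "ab" => no
  Position 11: "ba" => no
  Position 12: "aa" => no
Total occurrences: 0

0


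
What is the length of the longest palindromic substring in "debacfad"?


Input: "debacfad"
Checking substrings for palindromes:
  No multi-char palindromic substrings found
Longest palindromic substring: "d" with length 1

1


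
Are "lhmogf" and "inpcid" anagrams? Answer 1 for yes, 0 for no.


Strings: "lhmogf", "inpcid"
Sorted first:  fghlmo
Sorted second: cdiinp
Differ at position 0: 'f' vs 'c' => not anagrams

0


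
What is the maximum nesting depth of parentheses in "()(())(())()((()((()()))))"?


Input: "()(())(())()((()((()()))))"
Tracking depth:
  Position 0 '(': depth becomes 1
  Position 1 ')': depth becomes 0
  Position 2 '(': depth becomes 1
  Position 3 '(': depth becomes 2
  Position 4 ')': depth becomes 1
  Position 5 ')': depth becomes 0
  Position 6 '(': depth becomes 1
  Position 7 '(': depth becomes 2
  Position 8 ')': depth becomes 1
  Position 9 ')': depth becomes 0
  Position 10 '(': depth becomes 1
  Position 11 ')': depth becomes 0
  Position 12 '(': depth becomes 1
  Position 13 '(': depth becomes 2
  Position 14 '(': depth becomes 3
  Position 15 ')': depth becomes 2
  Position 16 '(': depth becomes 3
  Position 17 '(': depth becomes 4
  Position 18 '(': depth becomes 5
  Position 19 ')': depth becomes 4
  Position 20 '(': depth becomes 5
  Position 21 ')': depth becomes 4
  Position 22 ')': depth becomes 3
  Position 23 ')': depth becomes 2
  Position 24 ')': depth becomes 1
  Position 25 ')': depth becomes 0
Maximum depth reached: 5

5


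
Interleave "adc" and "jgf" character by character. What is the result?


Interleaving "adc" and "jgf":
  Position 0: 'a' from first, 'j' from second => "aj"
  Position 1: 'd' from first, 'g' from second => "dg"
  Position 2: 'c' from first, 'f' from second => "cf"
Result: ajdgcf

ajdgcf


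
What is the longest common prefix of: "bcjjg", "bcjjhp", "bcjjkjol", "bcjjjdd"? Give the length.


Words: bcjjg, bcjjhp, bcjjkjol, bcjjjdd
  Position 0: all 'b' => match
  Position 1: all 'c' => match
  Position 2: all 'j' => match
  Position 3: all 'j' => match
  Position 4: ('g', 'h', 'k', 'j') => mismatch, stop
LCP = "bcjj" (length 4)

4


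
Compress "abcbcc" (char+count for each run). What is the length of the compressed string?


Input: abcbcc
Runs:
  'a' x 1 => "a1"
  'b' x 1 => "b1"
  'c' x 1 => "c1"
  'b' x 1 => "b1"
  'c' x 2 => "c2"
Compressed: "a1b1c1b1c2"
Compressed length: 10

10


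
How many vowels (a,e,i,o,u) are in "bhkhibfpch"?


Input: bhkhibfpch
Checking each character:
  'b' at position 0: consonant
  'h' at position 1: consonant
  'k' at position 2: consonant
  'h' at position 3: consonant
  'i' at position 4: vowel (running total: 1)
  'b' at position 5: consonant
  'f' at position 6: consonant
  'p' at position 7: consonant
  'c' at position 8: consonant
  'h' at position 9: consonant
Total vowels: 1

1


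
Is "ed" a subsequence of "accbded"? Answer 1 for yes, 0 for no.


Check if "ed" is a subsequence of "accbded"
Greedy scan:
  Position 0 ('a'): no match needed
  Position 1 ('c'): no match needed
  Position 2 ('c'): no match needed
  Position 3 ('b'): no match needed
  Position 4 ('d'): no match needed
  Position 5 ('e'): matches sub[0] = 'e'
  Position 6 ('d'): matches sub[1] = 'd'
All 2 characters matched => is a subsequence

1


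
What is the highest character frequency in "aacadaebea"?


Input: aacadaebea
Character counts:
  'a': 5
  'b': 1
  'c': 1
  'd': 1
  'e': 2
Maximum frequency: 5

5


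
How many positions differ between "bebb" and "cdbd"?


Comparing "bebb" and "cdbd" position by position:
  Position 0: 'b' vs 'c' => DIFFER
  Position 1: 'e' vs 'd' => DIFFER
  Position 2: 'b' vs 'b' => same
  Position 3: 'b' vs 'd' => DIFFER
Positions that differ: 3

3


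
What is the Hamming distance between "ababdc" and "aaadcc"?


Comparing "ababdc" and "aaadcc" position by position:
  Position 0: 'a' vs 'a' => same
  Position 1: 'b' vs 'a' => differ
  Position 2: 'a' vs 'a' => same
  Position 3: 'b' vs 'd' => differ
  Position 4: 'd' vs 'c' => differ
  Position 5: 'c' vs 'c' => same
Total differences (Hamming distance): 3

3


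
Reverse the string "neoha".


Input: neoha
Reading characters right to left:
  Position 4: 'a'
  Position 3: 'h'
  Position 2: 'o'
  Position 1: 'e'
  Position 0: 'n'
Reversed: ahoen

ahoen


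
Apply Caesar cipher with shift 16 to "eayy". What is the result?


Caesar cipher: shift "eayy" by 16
  'e' (pos 4) + 16 = pos 20 = 'u'
  'a' (pos 0) + 16 = pos 16 = 'q'
  'y' (pos 24) + 16 = pos 14 = 'o'
  'y' (pos 24) + 16 = pos 14 = 'o'
Result: uqoo

uqoo


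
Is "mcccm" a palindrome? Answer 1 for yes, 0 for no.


Input: mcccm
Reversed: mcccm
  Compare pos 0 ('m') with pos 4 ('m'): match
  Compare pos 1 ('c') with pos 3 ('c'): match
Result: palindrome

1


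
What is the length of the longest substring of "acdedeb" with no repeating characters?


Input: "acdedeb"
Sliding window (track last position of each char):
  Position 0 ('a'): window [0,0] length 1 -- new best
  Position 1 ('c'): window [0,1] length 2 -- new best
  Position 2 ('d'): window [0,2] length 3 -- new best
  Position 3 ('e'): window [0,3] length 4 -- new best
  Position 4 ('d'): repeat (last at 2), move window start to 3
  Position 4 ('d'): window [3,4] length 2
  Position 5 ('e'): repeat (last at 3), move window start to 4
  Position 5 ('e'): window [4,5] length 2
  Position 6 ('b'): window [4,6] length 3
Longest substring with no repeats: "acde" with length 4

4


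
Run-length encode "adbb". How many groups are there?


Input: adbb
Scanning for consecutive runs:
  Group 1: 'a' x 1 (positions 0-0)
  Group 2: 'd' x 1 (positions 1-1)
  Group 3: 'b' x 2 (positions 2-3)
Total groups: 3

3


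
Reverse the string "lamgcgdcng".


Input: lamgcgdcng
Reading characters right to left:
  Position 9: 'g'
  Position 8: 'n'
  Position 7: 'c'
  Position 6: 'd'
  Position 5: 'g'
  Position 4: 'c'
  Position 3: 'g'
  Position 2: 'm'
  Position 1: 'a'
  Position 0: 'l'
Reversed: gncdgcgmal

gncdgcgmal


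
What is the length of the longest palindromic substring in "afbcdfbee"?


Input: "afbcdfbee"
Checking substrings for palindromes:
  [7:9] "ee" (len 2) => palindrome
Longest palindromic substring: "ee" with length 2

2


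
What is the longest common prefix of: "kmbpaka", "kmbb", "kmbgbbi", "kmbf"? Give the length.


Words: kmbpaka, kmbb, kmbgbbi, kmbf
  Position 0: all 'k' => match
  Position 1: all 'm' => match
  Position 2: all 'b' => match
  Position 3: ('p', 'b', 'g', 'f') => mismatch, stop
LCP = "kmb" (length 3)

3


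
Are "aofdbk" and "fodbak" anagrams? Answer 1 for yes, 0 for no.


Strings: "aofdbk", "fodbak"
Sorted first:  abdfko
Sorted second: abdfko
Sorted forms match => anagrams

1


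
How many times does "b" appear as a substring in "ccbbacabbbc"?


Searching for "b" in "ccbbacabbbc"
Scanning each position:
  Position 0: "c" => no
  Position 1: "c" => no
  Position 2: "b" => MATCH
  Position 3: "b" => MATCH
  Position 4: "a" => no
  Position 5: "c" => no
  Position 6: "a" => no
  Position 7: "b" => MATCH
  Position 8: "b" => MATCH
  Position 9: "b" => MATCH
  Position 10: "c" => no
Total occurrences: 5

5


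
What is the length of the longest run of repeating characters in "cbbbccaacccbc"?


Input: "cbbbccaacccbc"
Scanning for longest run:
  Position 1 ('b'): new char, reset run to 1
  Position 2 ('b'): continues run of 'b', length=2
  Position 3 ('b'): continues run of 'b', length=3
  Position 4 ('c'): new char, reset run to 1
  Position 5 ('c'): continues run of 'c', length=2
  Position 6 ('a'): new char, reset run to 1
  Position 7 ('a'): continues run of 'a', length=2
  Position 8 ('c'): new char, reset run to 1
  Position 9 ('c'): continues run of 'c', length=2
  Position 10 ('c'): continues run of 'c', length=3
  Position 11 ('b'): new char, reset run to 1
  Position 12 ('c'): new char, reset run to 1
Longest run: 'b' with length 3

3


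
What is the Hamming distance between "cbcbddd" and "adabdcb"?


Comparing "cbcbddd" and "adabdcb" position by position:
  Position 0: 'c' vs 'a' => differ
  Position 1: 'b' vs 'd' => differ
  Position 2: 'c' vs 'a' => differ
  Position 3: 'b' vs 'b' => same
  Position 4: 'd' vs 'd' => same
  Position 5: 'd' vs 'c' => differ
  Position 6: 'd' vs 'b' => differ
Total differences (Hamming distance): 5

5


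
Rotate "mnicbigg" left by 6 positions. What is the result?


Input: "mnicbigg", rotate left by 6
First 6 characters: "mnicbi"
Remaining characters: "gg"
Concatenate remaining + first: "gg" + "mnicbi" = "ggmnicbi"

ggmnicbi


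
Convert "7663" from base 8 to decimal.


Input: "7663" in base 8
Positional expansion:
  Digit '7' (value 7) x 8^3 = 3584
  Digit '6' (value 6) x 8^2 = 384
  Digit '6' (value 6) x 8^1 = 48
  Digit '3' (value 3) x 8^0 = 3
Sum = 4019

4019


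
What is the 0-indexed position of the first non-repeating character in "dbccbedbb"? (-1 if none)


Input: dbccbedbb
Character frequencies:
  'b': 4
  'c': 2
  'd': 2
  'e': 1
Scanning left to right for freq == 1:
  Position 0 ('d'): freq=2, skip
  Position 1 ('b'): freq=4, skip
  Position 2 ('c'): freq=2, skip
  Position 3 ('c'): freq=2, skip
  Position 4 ('b'): freq=4, skip
  Position 5 ('e'): unique! => answer = 5

5


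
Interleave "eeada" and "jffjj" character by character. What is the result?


Interleaving "eeada" and "jffjj":
  Position 0: 'e' from first, 'j' from second => "ej"
  Position 1: 'e' from first, 'f' from second => "ef"
  Position 2: 'a' from first, 'f' from second => "af"
  Position 3: 'd' from first, 'j' from second => "dj"
  Position 4: 'a' from first, 'j' from second => "aj"
Result: ejefafdjaj

ejefafdjaj


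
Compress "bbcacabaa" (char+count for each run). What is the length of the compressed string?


Input: bbcacabaa
Runs:
  'b' x 2 => "b2"
  'c' x 1 => "c1"
  'a' x 1 => "a1"
  'c' x 1 => "c1"
  'a' x 1 => "a1"
  'b' x 1 => "b1"
  'a' x 2 => "a2"
Compressed: "b2c1a1c1a1b1a2"
Compressed length: 14

14


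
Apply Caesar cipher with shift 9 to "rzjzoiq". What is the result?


Caesar cipher: shift "rzjzoiq" by 9
  'r' (pos 17) + 9 = pos 0 = 'a'
  'z' (pos 25) + 9 = pos 8 = 'i'
  'j' (pos 9) + 9 = pos 18 = 's'
  'z' (pos 25) + 9 = pos 8 = 'i'
  'o' (pos 14) + 9 = pos 23 = 'x'
  'i' (pos 8) + 9 = pos 17 = 'r'
  'q' (pos 16) + 9 = pos 25 = 'z'
Result: aisixrz

aisixrz


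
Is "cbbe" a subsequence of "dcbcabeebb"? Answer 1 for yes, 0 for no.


Check if "cbbe" is a subsequence of "dcbcabeebb"
Greedy scan:
  Position 0 ('d'): no match needed
  Position 1 ('c'): matches sub[0] = 'c'
  Position 2 ('b'): matches sub[1] = 'b'
  Position 3 ('c'): no match needed
  Position 4 ('a'): no match needed
  Position 5 ('b'): matches sub[2] = 'b'
  Position 6 ('e'): matches sub[3] = 'e'
  Position 7 ('e'): no match needed
  Position 8 ('b'): no match needed
  Position 9 ('b'): no match needed
All 4 characters matched => is a subsequence

1


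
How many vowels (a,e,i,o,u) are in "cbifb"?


Input: cbifb
Checking each character:
  'c' at position 0: consonant
  'b' at position 1: consonant
  'i' at position 2: vowel (running total: 1)
  'f' at position 3: consonant
  'b' at position 4: consonant
Total vowels: 1

1


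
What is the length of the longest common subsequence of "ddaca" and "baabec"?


LCS of "ddaca" and "baabec"
DP table:
           b    a    a    b    e    c
      0    0    0    0    0    0    0
  d   0    0    0    0    0    0    0
  d   0    0    0    0    0    0    0
  a   0    0    1    1    1    1    1
  c   0    0    1    1    1    1    2
  a   0    0    1    2    2    2    2
LCS length = dp[5][6] = 2

2


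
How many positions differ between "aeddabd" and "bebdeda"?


Comparing "aeddabd" and "bebdeda" position by position:
  Position 0: 'a' vs 'b' => DIFFER
  Position 1: 'e' vs 'e' => same
  Position 2: 'd' vs 'b' => DIFFER
  Position 3: 'd' vs 'd' => same
  Position 4: 'a' vs 'e' => DIFFER
  Position 5: 'b' vs 'd' => DIFFER
  Position 6: 'd' vs 'a' => DIFFER
Positions that differ: 5

5


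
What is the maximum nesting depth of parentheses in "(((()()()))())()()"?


Input: "(((()()()))())()()"
Tracking depth:
  Position 0 '(': depth becomes 1
  Position 1 '(': depth becomes 2
  Position 2 '(': depth becomes 3
  Position 3 '(': depth becomes 4
  Position 4 ')': depth becomes 3
  Position 5 '(': depth becomes 4
  Position 6 ')': depth becomes 3
  Position 7 '(': depth becomes 4
  Position 8 ')': depth becomes 3
  Position 9 ')': depth becomes 2
  Position 10 ')': depth becomes 1
  Position 11 '(': depth becomes 2
  Position 12 ')': depth becomes 1
  Position 13 ')': depth becomes 0
  Position 14 '(': depth becomes 1
  Position 15 ')': depth becomes 0
  Position 16 '(': depth becomes 1
  Position 17 ')': depth becomes 0
Maximum depth reached: 4

4


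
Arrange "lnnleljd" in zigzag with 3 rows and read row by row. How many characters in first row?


Zigzag "lnnleljd" into 3 rows:
Placing characters:
  'l' => row 0
  'n' => row 1
  'n' => row 2
  'l' => row 1
  'e' => row 0
  'l' => row 1
  'j' => row 2
  'd' => row 1
Rows:
  Row 0: "le"
  Row 1: "nlld"
  Row 2: "nj"
First row length: 2

2


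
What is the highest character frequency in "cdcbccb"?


Input: cdcbccb
Character counts:
  'b': 2
  'c': 4
  'd': 1
Maximum frequency: 4

4


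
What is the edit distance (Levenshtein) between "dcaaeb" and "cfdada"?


Computing edit distance: "dcaaeb" -> "cfdada"
DP table:
           c    f    d    a    d    a
      0    1    2    3    4    5    6
  d   1    1    2    2    3    4    5
  c   2    1    2    3    3    4    5
  a   3    2    2    3    3    4    4
  a   4    3    3    3    3    4    4
  e   5    4    4    4    4    4    5
  b   6    5    5    5    5    5    5
Edit distance = dp[6][6] = 5

5


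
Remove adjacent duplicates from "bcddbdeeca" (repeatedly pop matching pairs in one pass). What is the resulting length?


Input: bcddbdeeca
Stack-based adjacent duplicate removal:
  Read 'b': push. Stack: b
  Read 'c': push. Stack: bc
  Read 'd': push. Stack: bcd
  Read 'd': matches stack top 'd' => pop. Stack: bc
  Read 'b': push. Stack: bcb
  Read 'd': push. Stack: bcbd
  Read 'e': push. Stack: bcbde
  Read 'e': matches stack top 'e' => pop. Stack: bcbd
  Read 'c': push. Stack: bcbdc
  Read 'a': push. Stack: bcbdca
Final stack: "bcbdca" (length 6)

6


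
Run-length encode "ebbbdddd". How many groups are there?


Input: ebbbdddd
Scanning for consecutive runs:
  Group 1: 'e' x 1 (positions 0-0)
  Group 2: 'b' x 3 (positions 1-3)
  Group 3: 'd' x 4 (positions 4-7)
Total groups: 3

3


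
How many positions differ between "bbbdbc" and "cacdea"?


Comparing "bbbdbc" and "cacdea" position by position:
  Position 0: 'b' vs 'c' => DIFFER
  Position 1: 'b' vs 'a' => DIFFER
  Position 2: 'b' vs 'c' => DIFFER
  Position 3: 'd' vs 'd' => same
  Position 4: 'b' vs 'e' => DIFFER
  Position 5: 'c' vs 'a' => DIFFER
Positions that differ: 5

5


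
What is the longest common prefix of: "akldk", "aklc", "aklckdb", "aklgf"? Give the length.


Words: akldk, aklc, aklckdb, aklgf
  Position 0: all 'a' => match
  Position 1: all 'k' => match
  Position 2: all 'l' => match
  Position 3: ('d', 'c', 'c', 'g') => mismatch, stop
LCP = "akl" (length 3)

3


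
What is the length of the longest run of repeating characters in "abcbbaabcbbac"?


Input: "abcbbaabcbbac"
Scanning for longest run:
  Position 1 ('b'): new char, reset run to 1
  Position 2 ('c'): new char, reset run to 1
  Position 3 ('b'): new char, reset run to 1
  Position 4 ('b'): continues run of 'b', length=2
  Position 5 ('a'): new char, reset run to 1
  Position 6 ('a'): continues run of 'a', length=2
  Position 7 ('b'): new char, reset run to 1
  Position 8 ('c'): new char, reset run to 1
  Position 9 ('b'): new char, reset run to 1
  Position 10 ('b'): continues run of 'b', length=2
  Position 11 ('a'): new char, reset run to 1
  Position 12 ('c'): new char, reset run to 1
Longest run: 'b' with length 2

2


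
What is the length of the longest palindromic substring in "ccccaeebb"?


Input: "ccccaeebb"
Checking substrings for palindromes:
  [0:4] "cccc" (len 4) => palindrome
  [0:3] "ccc" (len 3) => palindrome
  [1:4] "ccc" (len 3) => palindrome
  [0:2] "cc" (len 2) => palindrome
  [1:3] "cc" (len 2) => palindrome
  [2:4] "cc" (len 2) => palindrome
Longest palindromic substring: "cccc" with length 4

4


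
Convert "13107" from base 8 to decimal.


Input: "13107" in base 8
Positional expansion:
  Digit '1' (value 1) x 8^4 = 4096
  Digit '3' (value 3) x 8^3 = 1536
  Digit '1' (value 1) x 8^2 = 64
  Digit '0' (value 0) x 8^1 = 0
  Digit '7' (value 7) x 8^0 = 7
Sum = 5703

5703


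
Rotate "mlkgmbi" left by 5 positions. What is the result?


Input: "mlkgmbi", rotate left by 5
First 5 characters: "mlkgm"
Remaining characters: "bi"
Concatenate remaining + first: "bi" + "mlkgm" = "bimlkgm"

bimlkgm


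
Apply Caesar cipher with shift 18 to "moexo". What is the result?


Caesar cipher: shift "moexo" by 18
  'm' (pos 12) + 18 = pos 4 = 'e'
  'o' (pos 14) + 18 = pos 6 = 'g'
  'e' (pos 4) + 18 = pos 22 = 'w'
  'x' (pos 23) + 18 = pos 15 = 'p'
  'o' (pos 14) + 18 = pos 6 = 'g'
Result: egwpg

egwpg


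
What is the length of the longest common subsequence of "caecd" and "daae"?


LCS of "caecd" and "daae"
DP table:
           d    a    a    e
      0    0    0    0    0
  c   0    0    0    0    0
  a   0    0    1    1    1
  e   0    0    1    1    2
  c   0    0    1    1    2
  d   0    1    1    1    2
LCS length = dp[5][4] = 2

2


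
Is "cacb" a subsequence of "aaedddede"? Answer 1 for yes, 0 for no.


Check if "cacb" is a subsequence of "aaedddede"
Greedy scan:
  Position 0 ('a'): no match needed
  Position 1 ('a'): no match needed
  Position 2 ('e'): no match needed
  Position 3 ('d'): no match needed
  Position 4 ('d'): no match needed
  Position 5 ('d'): no match needed
  Position 6 ('e'): no match needed
  Position 7 ('d'): no match needed
  Position 8 ('e'): no match needed
Only matched 0/4 characters => not a subsequence

0


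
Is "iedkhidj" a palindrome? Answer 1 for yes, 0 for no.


Input: iedkhidj
Reversed: jdihkdei
  Compare pos 0 ('i') with pos 7 ('j'): MISMATCH
  Compare pos 1 ('e') with pos 6 ('d'): MISMATCH
  Compare pos 2 ('d') with pos 5 ('i'): MISMATCH
  Compare pos 3 ('k') with pos 4 ('h'): MISMATCH
Result: not a palindrome

0


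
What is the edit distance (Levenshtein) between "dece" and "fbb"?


Computing edit distance: "dece" -> "fbb"
DP table:
           f    b    b
      0    1    2    3
  d   1    1    2    3
  e   2    2    2    3
  c   3    3    3    3
  e   4    4    4    4
Edit distance = dp[4][3] = 4

4


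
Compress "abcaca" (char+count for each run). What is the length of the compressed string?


Input: abcaca
Runs:
  'a' x 1 => "a1"
  'b' x 1 => "b1"
  'c' x 1 => "c1"
  'a' x 1 => "a1"
  'c' x 1 => "c1"
  'a' x 1 => "a1"
Compressed: "a1b1c1a1c1a1"
Compressed length: 12

12


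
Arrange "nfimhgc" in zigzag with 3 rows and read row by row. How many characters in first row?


Zigzag "nfimhgc" into 3 rows:
Placing characters:
  'n' => row 0
  'f' => row 1
  'i' => row 2
  'm' => row 1
  'h' => row 0
  'g' => row 1
  'c' => row 2
Rows:
  Row 0: "nh"
  Row 1: "fmg"
  Row 2: "ic"
First row length: 2

2


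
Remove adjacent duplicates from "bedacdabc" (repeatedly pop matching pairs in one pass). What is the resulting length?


Input: bedacdabc
Stack-based adjacent duplicate removal:
  Read 'b': push. Stack: b
  Read 'e': push. Stack: be
  Read 'd': push. Stack: bed
  Read 'a': push. Stack: beda
  Read 'c': push. Stack: bedac
  Read 'd': push. Stack: bedacd
  Read 'a': push. Stack: bedacda
  Read 'b': push. Stack: bedacdab
  Read 'c': push. Stack: bedacdabc
Final stack: "bedacdabc" (length 9)

9


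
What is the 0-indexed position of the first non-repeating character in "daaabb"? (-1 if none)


Input: daaabb
Character frequencies:
  'a': 3
  'b': 2
  'd': 1
Scanning left to right for freq == 1:
  Position 0 ('d'): unique! => answer = 0

0


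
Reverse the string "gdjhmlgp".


Input: gdjhmlgp
Reading characters right to left:
  Position 7: 'p'
  Position 6: 'g'
  Position 5: 'l'
  Position 4: 'm'
  Position 3: 'h'
  Position 2: 'j'
  Position 1: 'd'
  Position 0: 'g'
Reversed: pglmhjdg

pglmhjdg


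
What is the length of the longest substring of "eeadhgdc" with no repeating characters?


Input: "eeadhgdc"
Sliding window (track last position of each char):
  Position 0 ('e'): window [0,0] length 1 -- new best
  Position 1 ('e'): repeat (last at 0), move window start to 1
  Position 1 ('e'): window [1,1] length 1
  Position 2 ('a'): window [1,2] length 2 -- new best
  Position 3 ('d'): window [1,3] length 3 -- new best
  Position 4 ('h'): window [1,4] length 4 -- new best
  Position 5 ('g'): window [1,5] length 5 -- new best
  Position 6 ('d'): repeat (last at 3), move window start to 4
  Position 6 ('d'): window [4,6] length 3
  Position 7 ('c'): window [4,7] length 4
Longest substring with no repeats: "eadhg" with length 5

5


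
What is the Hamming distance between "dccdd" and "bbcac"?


Comparing "dccdd" and "bbcac" position by position:
  Position 0: 'd' vs 'b' => differ
  Position 1: 'c' vs 'b' => differ
  Position 2: 'c' vs 'c' => same
  Position 3: 'd' vs 'a' => differ
  Position 4: 'd' vs 'c' => differ
Total differences (Hamming distance): 4

4


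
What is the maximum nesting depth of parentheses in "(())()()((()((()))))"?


Input: "(())()()((()((()))))"
Tracking depth:
  Position 0 '(': depth becomes 1
  Position 1 '(': depth becomes 2
  Position 2 ')': depth becomes 1
  Position 3 ')': depth becomes 0
  Position 4 '(': depth becomes 1
  Position 5 ')': depth becomes 0
  Position 6 '(': depth becomes 1
  Position 7 ')': depth becomes 0
  Position 8 '(': depth becomes 1
  Position 9 '(': depth becomes 2
  Position 10 '(': depth becomes 3
  Position 11 ')': depth becomes 2
  Position 12 '(': depth becomes 3
  Position 13 '(': depth becomes 4
  Position 14 '(': depth becomes 5
  Position 15 ')': depth becomes 4
  Position 16 ')': depth becomes 3
  Position 17 ')': depth becomes 2
  Position 18 ')': depth becomes 1
  Position 19 ')': depth becomes 0
Maximum depth reached: 5

5


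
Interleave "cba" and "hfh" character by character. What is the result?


Interleaving "cba" and "hfh":
  Position 0: 'c' from first, 'h' from second => "ch"
  Position 1: 'b' from first, 'f' from second => "bf"
  Position 2: 'a' from first, 'h' from second => "ah"
Result: chbfah

chbfah


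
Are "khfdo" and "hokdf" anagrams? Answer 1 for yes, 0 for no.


Strings: "khfdo", "hokdf"
Sorted first:  dfhko
Sorted second: dfhko
Sorted forms match => anagrams

1


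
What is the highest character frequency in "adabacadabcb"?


Input: adabacadabcb
Character counts:
  'a': 5
  'b': 3
  'c': 2
  'd': 2
Maximum frequency: 5

5


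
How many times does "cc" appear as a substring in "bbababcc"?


Searching for "cc" in "bbababcc"
Scanning each position:
  Position 0: "bb" => no
  Position 1: "ba" => no
  Position 2: "ab" => no
  Position 3: "ba" => no
  Position 4: "ab" => no
  Position 5: "bc" => no
  Position 6: "cc" => MATCH
Total occurrences: 1

1


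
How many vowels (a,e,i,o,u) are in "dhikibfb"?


Input: dhikibfb
Checking each character:
  'd' at position 0: consonant
  'h' at position 1: consonant
  'i' at position 2: vowel (running total: 1)
  'k' at position 3: consonant
  'i' at position 4: vowel (running total: 2)
  'b' at position 5: consonant
  'f' at position 6: consonant
  'b' at position 7: consonant
Total vowels: 2

2


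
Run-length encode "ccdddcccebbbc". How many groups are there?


Input: ccdddcccebbbc
Scanning for consecutive runs:
  Group 1: 'c' x 2 (positions 0-1)
  Group 2: 'd' x 3 (positions 2-4)
  Group 3: 'c' x 3 (positions 5-7)
  Group 4: 'e' x 1 (positions 8-8)
  Group 5: 'b' x 3 (positions 9-11)
  Group 6: 'c' x 1 (positions 12-12)
Total groups: 6

6


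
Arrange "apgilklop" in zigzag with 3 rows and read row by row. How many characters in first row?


Zigzag "apgilklop" into 3 rows:
Placing characters:
  'a' => row 0
  'p' => row 1
  'g' => row 2
  'i' => row 1
  'l' => row 0
  'k' => row 1
  'l' => row 2
  'o' => row 1
  'p' => row 0
Rows:
  Row 0: "alp"
  Row 1: "piko"
  Row 2: "gl"
First row length: 3

3


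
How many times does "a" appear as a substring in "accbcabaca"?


Searching for "a" in "accbcabaca"
Scanning each position:
  Position 0: "a" => MATCH
  Position 1: "c" => no
  Position 2: "c" => no
  Position 3: "b" => no
  Position 4: "c" => no
  Position 5: "a" => MATCH
  Position 6: "b" => no
  Position 7: "a" => MATCH
  Position 8: "c" => no
  Position 9: "a" => MATCH
Total occurrences: 4

4


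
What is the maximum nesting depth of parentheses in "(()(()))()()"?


Input: "(()(()))()()"
Tracking depth:
  Position 0 '(': depth becomes 1
  Position 1 '(': depth becomes 2
  Position 2 ')': depth becomes 1
  Position 3 '(': depth becomes 2
  Position 4 '(': depth becomes 3
  Position 5 ')': depth becomes 2
  Position 6 ')': depth becomes 1
  Position 7 ')': depth becomes 0
  Position 8 '(': depth becomes 1
  Position 9 ')': depth becomes 0
  Position 10 '(': depth becomes 1
  Position 11 ')': depth becomes 0
Maximum depth reached: 3

3


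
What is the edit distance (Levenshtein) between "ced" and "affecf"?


Computing edit distance: "ced" -> "affecf"
DP table:
           a    f    f    e    c    f
      0    1    2    3    4    5    6
  c   1    1    2    3    4    4    5
  e   2    2    2    3    3    4    5
  d   3    3    3    3    4    4    5
Edit distance = dp[3][6] = 5

5


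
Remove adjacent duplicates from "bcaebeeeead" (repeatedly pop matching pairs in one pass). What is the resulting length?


Input: bcaebeeeead
Stack-based adjacent duplicate removal:
  Read 'b': push. Stack: b
  Read 'c': push. Stack: bc
  Read 'a': push. Stack: bca
  Read 'e': push. Stack: bcae
  Read 'b': push. Stack: bcaeb
  Read 'e': push. Stack: bcaebe
  Read 'e': matches stack top 'e' => pop. Stack: bcaeb
  Read 'e': push. Stack: bcaebe
  Read 'e': matches stack top 'e' => pop. Stack: bcaeb
  Read 'a': push. Stack: bcaeba
  Read 'd': push. Stack: bcaebad
Final stack: "bcaebad" (length 7)

7


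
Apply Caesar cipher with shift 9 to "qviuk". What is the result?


Caesar cipher: shift "qviuk" by 9
  'q' (pos 16) + 9 = pos 25 = 'z'
  'v' (pos 21) + 9 = pos 4 = 'e'
  'i' (pos 8) + 9 = pos 17 = 'r'
  'u' (pos 20) + 9 = pos 3 = 'd'
  'k' (pos 10) + 9 = pos 19 = 't'
Result: zerdt

zerdt


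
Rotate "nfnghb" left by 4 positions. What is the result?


Input: "nfnghb", rotate left by 4
First 4 characters: "nfng"
Remaining characters: "hb"
Concatenate remaining + first: "hb" + "nfng" = "hbnfng"

hbnfng


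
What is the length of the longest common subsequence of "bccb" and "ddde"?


LCS of "bccb" and "ddde"
DP table:
           d    d    d    e
      0    0    0    0    0
  b   0    0    0    0    0
  c   0    0    0    0    0
  c   0    0    0    0    0
  b   0    0    0    0    0
LCS length = dp[4][4] = 0

0


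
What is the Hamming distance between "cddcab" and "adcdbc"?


Comparing "cddcab" and "adcdbc" position by position:
  Position 0: 'c' vs 'a' => differ
  Position 1: 'd' vs 'd' => same
  Position 2: 'd' vs 'c' => differ
  Position 3: 'c' vs 'd' => differ
  Position 4: 'a' vs 'b' => differ
  Position 5: 'b' vs 'c' => differ
Total differences (Hamming distance): 5

5


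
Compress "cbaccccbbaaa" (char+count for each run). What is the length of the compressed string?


Input: cbaccccbbaaa
Runs:
  'c' x 1 => "c1"
  'b' x 1 => "b1"
  'a' x 1 => "a1"
  'c' x 4 => "c4"
  'b' x 2 => "b2"
  'a' x 3 => "a3"
Compressed: "c1b1a1c4b2a3"
Compressed length: 12

12


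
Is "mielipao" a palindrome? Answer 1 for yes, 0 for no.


Input: mielipao
Reversed: oapileim
  Compare pos 0 ('m') with pos 7 ('o'): MISMATCH
  Compare pos 1 ('i') with pos 6 ('a'): MISMATCH
  Compare pos 2 ('e') with pos 5 ('p'): MISMATCH
  Compare pos 3 ('l') with pos 4 ('i'): MISMATCH
Result: not a palindrome

0


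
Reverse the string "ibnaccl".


Input: ibnaccl
Reading characters right to left:
  Position 6: 'l'
  Position 5: 'c'
  Position 4: 'c'
  Position 3: 'a'
  Position 2: 'n'
  Position 1: 'b'
  Position 0: 'i'
Reversed: lccanbi

lccanbi


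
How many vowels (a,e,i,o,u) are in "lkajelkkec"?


Input: lkajelkkec
Checking each character:
  'l' at position 0: consonant
  'k' at position 1: consonant
  'a' at position 2: vowel (running total: 1)
  'j' at position 3: consonant
  'e' at position 4: vowel (running total: 2)
  'l' at position 5: consonant
  'k' at position 6: consonant
  'k' at position 7: consonant
  'e' at position 8: vowel (running total: 3)
  'c' at position 9: consonant
Total vowels: 3

3


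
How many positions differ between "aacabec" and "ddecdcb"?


Comparing "aacabec" and "ddecdcb" position by position:
  Position 0: 'a' vs 'd' => DIFFER
  Position 1: 'a' vs 'd' => DIFFER
  Position 2: 'c' vs 'e' => DIFFER
  Position 3: 'a' vs 'c' => DIFFER
  Position 4: 'b' vs 'd' => DIFFER
  Position 5: 'e' vs 'c' => DIFFER
  Position 6: 'c' vs 'b' => DIFFER
Positions that differ: 7

7


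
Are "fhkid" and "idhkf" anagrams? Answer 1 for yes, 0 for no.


Strings: "fhkid", "idhkf"
Sorted first:  dfhik
Sorted second: dfhik
Sorted forms match => anagrams

1


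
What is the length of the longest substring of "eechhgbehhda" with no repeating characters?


Input: "eechhgbehhda"
Sliding window (track last position of each char):
  Position 0 ('e'): window [0,0] length 1 -- new best
  Position 1 ('e'): repeat (last at 0), move window start to 1
  Position 1 ('e'): window [1,1] length 1
  Position 2 ('c'): window [1,2] length 2 -- new best
  Position 3 ('h'): window [1,3] length 3 -- new best
  Position 4 ('h'): repeat (last at 3), move window start to 4
  Position 4 ('h'): window [4,4] length 1
  Position 5 ('g'): window [4,5] length 2
  Position 6 ('b'): window [4,6] length 3
  Position 7 ('e'): window [4,7] length 4 -- new best
  Position 8 ('h'): repeat (last at 4), move window start to 5
  Position 8 ('h'): window [5,8] length 4
  Position 9 ('h'): repeat (last at 8), move window start to 9
  Position 9 ('h'): window [9,9] length 1
  Position 10 ('d'): window [9,10] length 2
  Position 11 ('a'): window [9,11] length 3
Longest substring with no repeats: "hgbe" with length 4

4


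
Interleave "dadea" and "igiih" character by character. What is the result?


Interleaving "dadea" and "igiih":
  Position 0: 'd' from first, 'i' from second => "di"
  Position 1: 'a' from first, 'g' from second => "ag"
  Position 2: 'd' from first, 'i' from second => "di"
  Position 3: 'e' from first, 'i' from second => "ei"
  Position 4: 'a' from first, 'h' from second => "ah"
Result: diagdieiah

diagdieiah


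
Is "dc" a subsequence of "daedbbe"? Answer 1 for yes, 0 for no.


Check if "dc" is a subsequence of "daedbbe"
Greedy scan:
  Position 0 ('d'): matches sub[0] = 'd'
  Position 1 ('a'): no match needed
  Position 2 ('e'): no match needed
  Position 3 ('d'): no match needed
  Position 4 ('b'): no match needed
  Position 5 ('b'): no match needed
  Position 6 ('e'): no match needed
Only matched 1/2 characters => not a subsequence

0


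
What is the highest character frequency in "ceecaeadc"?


Input: ceecaeadc
Character counts:
  'a': 2
  'c': 3
  'd': 1
  'e': 3
Maximum frequency: 3

3


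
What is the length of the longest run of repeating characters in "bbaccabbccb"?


Input: "bbaccabbccb"
Scanning for longest run:
  Position 1 ('b'): continues run of 'b', length=2
  Position 2 ('a'): new char, reset run to 1
  Position 3 ('c'): new char, reset run to 1
  Position 4 ('c'): continues run of 'c', length=2
  Position 5 ('a'): new char, reset run to 1
  Position 6 ('b'): new char, reset run to 1
  Position 7 ('b'): continues run of 'b', length=2
  Position 8 ('c'): new char, reset run to 1
  Position 9 ('c'): continues run of 'c', length=2
  Position 10 ('b'): new char, reset run to 1
Longest run: 'b' with length 2

2


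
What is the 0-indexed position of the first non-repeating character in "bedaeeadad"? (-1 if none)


Input: bedaeeadad
Character frequencies:
  'a': 3
  'b': 1
  'd': 3
  'e': 3
Scanning left to right for freq == 1:
  Position 0 ('b'): unique! => answer = 0

0


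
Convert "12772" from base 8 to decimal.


Input: "12772" in base 8
Positional expansion:
  Digit '1' (value 1) x 8^4 = 4096
  Digit '2' (value 2) x 8^3 = 1024
  Digit '7' (value 7) x 8^2 = 448
  Digit '7' (value 7) x 8^1 = 56
  Digit '2' (value 2) x 8^0 = 2
Sum = 5626

5626


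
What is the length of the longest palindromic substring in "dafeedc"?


Input: "dafeedc"
Checking substrings for palindromes:
  [3:5] "ee" (len 2) => palindrome
Longest palindromic substring: "ee" with length 2

2


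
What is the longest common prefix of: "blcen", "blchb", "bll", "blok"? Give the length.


Words: blcen, blchb, bll, blok
  Position 0: all 'b' => match
  Position 1: all 'l' => match
  Position 2: ('c', 'c', 'l', 'o') => mismatch, stop
LCP = "bl" (length 2)

2


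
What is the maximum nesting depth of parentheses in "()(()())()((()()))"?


Input: "()(()())()((()()))"
Tracking depth:
  Position 0 '(': depth becomes 1
  Position 1 ')': depth becomes 0
  Position 2 '(': depth becomes 1
  Position 3 '(': depth becomes 2
  Position 4 ')': depth becomes 1
  Position 5 '(': depth becomes 2
  Position 6 ')': depth becomes 1
  Position 7 ')': depth becomes 0
  Position 8 '(': depth becomes 1
  Position 9 ')': depth becomes 0
  Position 10 '(': depth becomes 1
  Position 11 '(': depth becomes 2
  Position 12 '(': depth becomes 3
  Position 13 ')': depth becomes 2
  Position 14 '(': depth becomes 3
  Position 15 ')': depth becomes 2
  Position 16 ')': depth becomes 1
  Position 17 ')': depth becomes 0
Maximum depth reached: 3

3


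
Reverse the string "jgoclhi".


Input: jgoclhi
Reading characters right to left:
  Position 6: 'i'
  Position 5: 'h'
  Position 4: 'l'
  Position 3: 'c'
  Position 2: 'o'
  Position 1: 'g'
  Position 0: 'j'
Reversed: ihlcogj

ihlcogj


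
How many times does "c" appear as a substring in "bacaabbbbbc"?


Searching for "c" in "bacaabbbbbc"
Scanning each position:
  Position 0: "b" => no
  Position 1: "a" => no
  Position 2: "c" => MATCH
  Position 3: "a" => no
  Position 4: "a" => no
  Position 5: "b" => no
  Position 6: "b" => no
  Position 7: "b" => no
  Position 8: "b" => no
  Position 9: "b" => no
  Position 10: "c" => MATCH
Total occurrences: 2

2


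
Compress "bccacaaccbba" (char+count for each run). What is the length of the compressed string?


Input: bccacaaccbba
Runs:
  'b' x 1 => "b1"
  'c' x 2 => "c2"
  'a' x 1 => "a1"
  'c' x 1 => "c1"
  'a' x 2 => "a2"
  'c' x 2 => "c2"
  'b' x 2 => "b2"
  'a' x 1 => "a1"
Compressed: "b1c2a1c1a2c2b2a1"
Compressed length: 16

16


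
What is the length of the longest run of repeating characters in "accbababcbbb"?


Input: "accbababcbbb"
Scanning for longest run:
  Position 1 ('c'): new char, reset run to 1
  Position 2 ('c'): continues run of 'c', length=2
  Position 3 ('b'): new char, reset run to 1
  Position 4 ('a'): new char, reset run to 1
  Position 5 ('b'): new char, reset run to 1
  Position 6 ('a'): new char, reset run to 1
  Position 7 ('b'): new char, reset run to 1
  Position 8 ('c'): new char, reset run to 1
  Position 9 ('b'): new char, reset run to 1
  Position 10 ('b'): continues run of 'b', length=2
  Position 11 ('b'): continues run of 'b', length=3
Longest run: 'b' with length 3

3


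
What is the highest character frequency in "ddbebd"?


Input: ddbebd
Character counts:
  'b': 2
  'd': 3
  'e': 1
Maximum frequency: 3

3


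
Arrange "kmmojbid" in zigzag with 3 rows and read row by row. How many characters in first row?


Zigzag "kmmojbid" into 3 rows:
Placing characters:
  'k' => row 0
  'm' => row 1
  'm' => row 2
  'o' => row 1
  'j' => row 0
  'b' => row 1
  'i' => row 2
  'd' => row 1
Rows:
  Row 0: "kj"
  Row 1: "mobd"
  Row 2: "mi"
First row length: 2

2
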